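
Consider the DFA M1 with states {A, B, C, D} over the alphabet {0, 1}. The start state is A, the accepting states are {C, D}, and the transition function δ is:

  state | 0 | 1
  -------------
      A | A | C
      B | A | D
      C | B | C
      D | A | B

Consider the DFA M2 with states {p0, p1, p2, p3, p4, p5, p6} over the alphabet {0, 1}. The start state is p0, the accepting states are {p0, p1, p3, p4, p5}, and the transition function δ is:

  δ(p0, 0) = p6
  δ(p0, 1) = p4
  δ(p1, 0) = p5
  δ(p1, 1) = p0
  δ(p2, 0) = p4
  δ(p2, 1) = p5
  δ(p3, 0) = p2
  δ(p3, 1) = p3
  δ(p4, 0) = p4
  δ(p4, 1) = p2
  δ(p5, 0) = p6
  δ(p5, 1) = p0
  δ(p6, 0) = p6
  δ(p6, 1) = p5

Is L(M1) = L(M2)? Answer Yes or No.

No

The string 11 is accepted by M1 but rejected by M2.
So L(M1) ≠ L(M2).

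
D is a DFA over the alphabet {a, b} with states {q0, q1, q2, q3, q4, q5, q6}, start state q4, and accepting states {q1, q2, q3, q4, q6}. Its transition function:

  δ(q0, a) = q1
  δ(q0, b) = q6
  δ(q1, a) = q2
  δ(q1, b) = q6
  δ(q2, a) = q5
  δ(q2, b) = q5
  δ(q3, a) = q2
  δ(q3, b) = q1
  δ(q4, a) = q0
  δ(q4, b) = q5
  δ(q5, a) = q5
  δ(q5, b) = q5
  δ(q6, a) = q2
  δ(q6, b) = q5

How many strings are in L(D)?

7

The useful subgraph on states {q0, q1, q2, q4, q6} is acyclic, so L(D) is finite; the longest accepting path visits 5 useful states, giving maximum string length 4.
Counting accepting paths from q4 by length: 1 of length 0, 2 of length 2, 3 of length 3, 1 of length 4. Total 7.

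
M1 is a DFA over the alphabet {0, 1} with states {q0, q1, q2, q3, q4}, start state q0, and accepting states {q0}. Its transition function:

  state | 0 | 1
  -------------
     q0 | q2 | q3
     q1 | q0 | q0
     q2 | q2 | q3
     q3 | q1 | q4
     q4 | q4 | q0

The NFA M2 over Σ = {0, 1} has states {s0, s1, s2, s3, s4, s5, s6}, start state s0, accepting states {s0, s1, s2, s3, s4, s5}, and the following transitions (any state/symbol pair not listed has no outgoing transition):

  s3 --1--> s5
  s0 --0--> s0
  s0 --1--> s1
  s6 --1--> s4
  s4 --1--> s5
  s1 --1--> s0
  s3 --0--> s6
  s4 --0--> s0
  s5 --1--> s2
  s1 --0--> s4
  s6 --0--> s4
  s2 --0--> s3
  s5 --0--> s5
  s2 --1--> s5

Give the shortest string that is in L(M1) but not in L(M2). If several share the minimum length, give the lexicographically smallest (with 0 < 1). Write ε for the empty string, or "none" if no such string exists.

The string 101100 is accepted by M1 but not by M2.
No shorter string lies in the difference, and 101100 is the lexicographically first length-6 string in L(M1) \ L(M2).

101100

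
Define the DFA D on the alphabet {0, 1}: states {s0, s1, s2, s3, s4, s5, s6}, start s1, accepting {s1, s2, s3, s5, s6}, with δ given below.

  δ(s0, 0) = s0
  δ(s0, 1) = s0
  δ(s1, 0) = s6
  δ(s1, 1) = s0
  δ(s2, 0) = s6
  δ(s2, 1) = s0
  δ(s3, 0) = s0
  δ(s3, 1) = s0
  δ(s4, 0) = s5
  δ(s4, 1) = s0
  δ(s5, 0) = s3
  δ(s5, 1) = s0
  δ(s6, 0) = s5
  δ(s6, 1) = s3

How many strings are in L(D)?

5

The useful subgraph on states {s1, s3, s5, s6} is acyclic, so L(D) is finite; the longest accepting path visits 4 useful states, giving maximum string length 3.
Counting accepting paths from s1 by length: 1 of length 0, 1 of length 1, 2 of length 2, 1 of length 3. Total 5.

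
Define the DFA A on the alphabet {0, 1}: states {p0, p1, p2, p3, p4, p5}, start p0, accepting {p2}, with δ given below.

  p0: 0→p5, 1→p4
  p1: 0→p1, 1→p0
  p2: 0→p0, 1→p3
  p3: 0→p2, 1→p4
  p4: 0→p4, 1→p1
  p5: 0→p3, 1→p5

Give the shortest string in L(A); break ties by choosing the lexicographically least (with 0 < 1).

000

A breadth-first search from p0 reaches an accepting state first via the path p0 → p5 → p3 → p2 on input 000.
No string of length < 3 is accepted (BFS exhausts all shorter strings without reaching an accepting state), and 000 is the lexicographically least accepting string of length 3.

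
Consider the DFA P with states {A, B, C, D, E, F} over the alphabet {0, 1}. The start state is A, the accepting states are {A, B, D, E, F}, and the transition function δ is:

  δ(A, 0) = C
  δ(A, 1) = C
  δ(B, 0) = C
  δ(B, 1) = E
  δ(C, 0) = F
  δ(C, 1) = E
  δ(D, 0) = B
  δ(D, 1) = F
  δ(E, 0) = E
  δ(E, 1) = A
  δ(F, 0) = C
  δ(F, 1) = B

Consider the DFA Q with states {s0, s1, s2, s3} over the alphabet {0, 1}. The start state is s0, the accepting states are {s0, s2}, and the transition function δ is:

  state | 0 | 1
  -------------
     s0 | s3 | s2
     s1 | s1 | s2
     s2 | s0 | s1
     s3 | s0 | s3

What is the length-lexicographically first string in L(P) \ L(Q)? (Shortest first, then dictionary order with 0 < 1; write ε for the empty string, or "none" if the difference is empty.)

01

The string 01 is accepted by P but not by Q.
No shorter string lies in the difference, and 01 is the lexicographically first length-2 string in L(P) \ L(Q).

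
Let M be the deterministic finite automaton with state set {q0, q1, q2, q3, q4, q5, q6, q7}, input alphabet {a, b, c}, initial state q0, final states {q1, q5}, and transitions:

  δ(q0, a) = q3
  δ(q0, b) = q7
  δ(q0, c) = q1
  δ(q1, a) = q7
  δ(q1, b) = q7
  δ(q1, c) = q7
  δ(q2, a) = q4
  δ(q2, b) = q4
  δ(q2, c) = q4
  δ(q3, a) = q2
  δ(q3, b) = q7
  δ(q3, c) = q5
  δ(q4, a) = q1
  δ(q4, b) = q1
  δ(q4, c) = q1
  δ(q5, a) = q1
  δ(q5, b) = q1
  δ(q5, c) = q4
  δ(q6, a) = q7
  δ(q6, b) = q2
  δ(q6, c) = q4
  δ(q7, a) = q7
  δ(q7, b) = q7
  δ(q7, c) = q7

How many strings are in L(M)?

The useful subgraph on states {q0, q1, q2, q3, q4, q5} is acyclic, so L(M) is finite; the longest accepting path visits 5 useful states, giving maximum string length 4.
Counting accepting paths from q0 by length: 1 of length 1, 1 of length 2, 2 of length 3, 12 of length 4. Total 16.

16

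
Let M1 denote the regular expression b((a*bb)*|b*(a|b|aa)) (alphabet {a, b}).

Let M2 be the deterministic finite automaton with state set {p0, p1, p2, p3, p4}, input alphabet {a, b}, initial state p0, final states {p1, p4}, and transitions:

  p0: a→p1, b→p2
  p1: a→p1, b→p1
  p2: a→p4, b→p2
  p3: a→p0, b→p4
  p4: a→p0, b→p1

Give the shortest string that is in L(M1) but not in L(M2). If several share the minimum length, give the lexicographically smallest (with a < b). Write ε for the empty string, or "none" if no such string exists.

b

The string b is accepted by M1 but not by M2.
No shorter string lies in the difference, and b is the lexicographically first length-1 string in L(M1) \ L(M2).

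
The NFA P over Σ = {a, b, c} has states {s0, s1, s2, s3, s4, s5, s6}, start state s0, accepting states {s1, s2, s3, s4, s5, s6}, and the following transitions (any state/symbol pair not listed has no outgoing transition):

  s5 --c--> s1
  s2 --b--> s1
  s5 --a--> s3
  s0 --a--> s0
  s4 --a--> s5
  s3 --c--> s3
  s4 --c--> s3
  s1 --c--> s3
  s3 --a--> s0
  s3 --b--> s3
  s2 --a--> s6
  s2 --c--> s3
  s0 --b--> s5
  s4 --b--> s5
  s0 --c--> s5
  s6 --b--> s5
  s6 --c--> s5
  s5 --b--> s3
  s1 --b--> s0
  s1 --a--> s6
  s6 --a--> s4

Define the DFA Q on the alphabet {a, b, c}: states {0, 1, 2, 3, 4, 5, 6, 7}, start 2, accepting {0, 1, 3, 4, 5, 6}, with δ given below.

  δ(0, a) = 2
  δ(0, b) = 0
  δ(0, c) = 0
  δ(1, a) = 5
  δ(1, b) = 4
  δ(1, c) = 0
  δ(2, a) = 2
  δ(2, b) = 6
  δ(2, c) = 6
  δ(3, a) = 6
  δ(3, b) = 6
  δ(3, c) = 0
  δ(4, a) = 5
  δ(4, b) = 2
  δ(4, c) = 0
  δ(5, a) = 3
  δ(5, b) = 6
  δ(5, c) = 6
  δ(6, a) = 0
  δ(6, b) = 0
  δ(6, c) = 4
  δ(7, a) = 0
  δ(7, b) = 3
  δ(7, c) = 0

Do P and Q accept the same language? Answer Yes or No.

Exploring the product automaton P × Q from the start pair (s0, 2), following both machines on each input symbol, reaches 6 state pairs: (s0, 2), (s5, 6), (s3, 0), (s1, 4), (s6, 5), (s4, 3).
P accepts in {s1, s2, s3, s4, s5, s6} and Q accepts in {0, 1, 3, 4, 5, 6}. In every reachable pair the two components are either both accepting — (s5, 6), (s3, 0), (s1, 4), (s6, 5), (s4, 3) — or both non-accepting, so no string is accepted by exactly one of the machines: L(P) \ L(Q) and L(Q) \ L(P) are both empty.
Hence every string is accepted by P iff it is accepted by Q, and the two languages coincide.

Yes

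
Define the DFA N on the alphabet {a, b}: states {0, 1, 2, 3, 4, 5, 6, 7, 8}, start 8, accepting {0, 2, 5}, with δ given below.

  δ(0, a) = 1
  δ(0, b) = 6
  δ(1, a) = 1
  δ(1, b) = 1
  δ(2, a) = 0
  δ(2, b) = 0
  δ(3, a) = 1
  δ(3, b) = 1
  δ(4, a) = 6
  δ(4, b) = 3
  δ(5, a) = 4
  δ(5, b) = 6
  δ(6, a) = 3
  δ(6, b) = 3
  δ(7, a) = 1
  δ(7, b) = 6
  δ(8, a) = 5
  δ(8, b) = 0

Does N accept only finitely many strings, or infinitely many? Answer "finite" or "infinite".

finite

The useful states (reachable from 8 and able to reach an accepting state) are {0, 5, 8}.
Restricted to these states the transition graph has no cycle, so every accepting path has bounded length and L is finite.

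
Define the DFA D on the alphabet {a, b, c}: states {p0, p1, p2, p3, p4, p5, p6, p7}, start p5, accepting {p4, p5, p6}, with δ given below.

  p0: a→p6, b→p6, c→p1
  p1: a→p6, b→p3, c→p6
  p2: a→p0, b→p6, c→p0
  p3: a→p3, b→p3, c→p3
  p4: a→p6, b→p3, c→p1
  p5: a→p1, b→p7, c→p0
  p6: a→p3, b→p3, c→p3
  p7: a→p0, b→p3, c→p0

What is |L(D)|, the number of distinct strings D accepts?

15

The useful subgraph on states {p0, p1, p5, p6, p7} is acyclic, so L(D) is finite; the longest accepting path visits 5 useful states, giving maximum string length 4.
Counting accepting paths from p5 by length: 1 of length 0, 4 of length 2, 6 of length 3, 4 of length 4. Total 15.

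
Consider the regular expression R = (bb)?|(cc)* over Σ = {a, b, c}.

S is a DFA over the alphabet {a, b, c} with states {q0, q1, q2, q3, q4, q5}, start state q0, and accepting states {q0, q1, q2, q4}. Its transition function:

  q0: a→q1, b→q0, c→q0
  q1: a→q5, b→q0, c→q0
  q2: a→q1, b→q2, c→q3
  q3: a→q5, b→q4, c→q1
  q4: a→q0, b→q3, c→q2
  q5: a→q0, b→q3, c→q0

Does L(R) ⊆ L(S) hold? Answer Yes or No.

Yes

Converting the expression R to a DFA (subset construction, then merging equivalent states) gives the minimal DFA with states {r0, r1, r2, r3, r4, r5}, start state r0, accepting states {r0, r4, r5} and transitions r0: a→r1, b→r2, c→r3; r1: a→r1, b→r1, c→r1; r2: a→r1, b→r4, c→r1; r3: a→r1, b→r1, c→r5; r4: a→r1, b→r1, c→r1; r5: a→r1, b→r1, c→r3.
Exploring the product automaton R × S from the start pair (r0, q0), following both machines on each input symbol, reaches 11 state pairs: (r0, q0), (r1, q1), (r2, q0), (r3, q0), (r1, q5), (r1, q0), (r4, q0), (r5, q0), (r1, q3), (r1, q4), (r1, q2).
R accepts in {r0, r4, r5} and S accepts in {q0, q1, q2, q4}. The reachable pairs whose R-component is accepting are (r0, q0), (r4, q0), (r5, q0); in each of them the S-component is accepting too, so the product for L(R) \ L(S) (R-component accepting, S-component rejecting) has no reachable accepting pair and the difference is empty.
Hence every string in L(R) is also in L(S).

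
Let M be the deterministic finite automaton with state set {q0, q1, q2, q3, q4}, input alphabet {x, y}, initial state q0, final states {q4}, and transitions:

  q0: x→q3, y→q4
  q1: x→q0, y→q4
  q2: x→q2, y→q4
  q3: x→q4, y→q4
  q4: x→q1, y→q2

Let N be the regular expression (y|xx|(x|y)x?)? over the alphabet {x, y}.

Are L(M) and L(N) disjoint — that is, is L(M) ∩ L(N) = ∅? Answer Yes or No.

No

The string y is accepted by both M and N.
Hence L(M) ∩ L(N) ≠ ∅.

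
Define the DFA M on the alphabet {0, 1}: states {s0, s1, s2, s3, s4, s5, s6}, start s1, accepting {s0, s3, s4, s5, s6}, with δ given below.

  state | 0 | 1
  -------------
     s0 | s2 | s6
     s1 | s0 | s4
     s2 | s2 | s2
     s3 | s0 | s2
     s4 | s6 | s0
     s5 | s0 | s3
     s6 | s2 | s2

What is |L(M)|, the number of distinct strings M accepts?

6

The useful subgraph on states {s0, s1, s4, s6} is acyclic, so L(M) is finite; the longest accepting path visits 4 useful states, giving maximum string length 3.
Counting accepting paths from s1 by length: 2 of length 1, 3 of length 2, 1 of length 3. Total 6.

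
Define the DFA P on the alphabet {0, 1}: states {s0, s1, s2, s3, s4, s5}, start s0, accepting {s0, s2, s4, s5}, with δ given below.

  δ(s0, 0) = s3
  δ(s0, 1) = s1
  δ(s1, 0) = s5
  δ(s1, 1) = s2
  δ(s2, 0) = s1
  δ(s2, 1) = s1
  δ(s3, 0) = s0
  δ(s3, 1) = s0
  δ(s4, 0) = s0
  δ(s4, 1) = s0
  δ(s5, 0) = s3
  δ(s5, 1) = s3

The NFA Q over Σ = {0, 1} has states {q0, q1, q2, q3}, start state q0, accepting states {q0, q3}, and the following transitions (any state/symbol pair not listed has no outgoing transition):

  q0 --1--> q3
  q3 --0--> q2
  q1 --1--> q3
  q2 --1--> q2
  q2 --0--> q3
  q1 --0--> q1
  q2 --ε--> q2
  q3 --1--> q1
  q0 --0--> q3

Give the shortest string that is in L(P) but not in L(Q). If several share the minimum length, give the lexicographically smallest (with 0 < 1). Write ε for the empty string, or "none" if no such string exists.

00

The string 00 is accepted by P but not by Q.
No shorter string lies in the difference, and 00 is the lexicographically first length-2 string in L(P) \ L(Q).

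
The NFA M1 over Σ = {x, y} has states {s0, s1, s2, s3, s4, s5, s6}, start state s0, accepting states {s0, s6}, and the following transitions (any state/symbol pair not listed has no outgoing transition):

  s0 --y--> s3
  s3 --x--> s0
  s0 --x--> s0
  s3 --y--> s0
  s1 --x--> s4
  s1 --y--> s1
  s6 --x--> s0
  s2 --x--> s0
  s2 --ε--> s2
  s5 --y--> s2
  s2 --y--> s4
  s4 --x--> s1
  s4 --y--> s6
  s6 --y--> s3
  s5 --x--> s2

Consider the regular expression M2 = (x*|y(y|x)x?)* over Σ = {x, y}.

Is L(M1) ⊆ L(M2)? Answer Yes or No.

Converting the expression M2 to a DFA (subset construction, then merging equivalent states) gives the minimal DFA with states {r0, r1}, start state r0, accepting states {r0} and transitions r0: x→r0, y→r1; r1: x→r0, y→r0.
Exploring the product automaton M1 × M2 from the start pair (s0, r0), following both machines on each input symbol, reaches 2 state pairs: (s0, r0), (s3, r1).
M1 accepts in {s0, s6} and M2 accepts in {r0}. The reachable pairs whose M1-component is accepting are (s0, r0); in each of them the M2-component is accepting too, so the product for L(M1) \ L(M2) (M1-component accepting, M2-component rejecting) has no reachable accepting pair and the difference is empty.
Hence every string in L(M1) is also in L(M2).

Yes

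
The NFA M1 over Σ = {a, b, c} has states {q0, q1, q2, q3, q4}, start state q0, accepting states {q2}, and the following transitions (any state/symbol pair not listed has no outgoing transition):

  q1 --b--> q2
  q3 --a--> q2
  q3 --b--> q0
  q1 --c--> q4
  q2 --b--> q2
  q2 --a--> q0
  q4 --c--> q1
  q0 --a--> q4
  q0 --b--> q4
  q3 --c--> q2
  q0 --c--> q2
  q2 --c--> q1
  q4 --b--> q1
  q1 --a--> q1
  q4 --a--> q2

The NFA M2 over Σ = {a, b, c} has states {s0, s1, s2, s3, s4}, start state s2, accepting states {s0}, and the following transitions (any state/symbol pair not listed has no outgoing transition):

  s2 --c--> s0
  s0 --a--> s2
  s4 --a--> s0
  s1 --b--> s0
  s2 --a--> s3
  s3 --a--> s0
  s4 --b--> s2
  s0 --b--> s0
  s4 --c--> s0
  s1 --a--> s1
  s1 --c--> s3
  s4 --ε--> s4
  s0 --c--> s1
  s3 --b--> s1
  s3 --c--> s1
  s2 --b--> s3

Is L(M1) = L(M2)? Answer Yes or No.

Exploring the product automaton M1 × M2 from the start pair (q0, s2), following both machines on each input symbol, reaches 4 state pairs: (q0, s2), (q4, s3), (q2, s0), (q1, s1).
M1 accepts in {q2} and M2 accepts in {s0}. In every reachable pair the two components are either both accepting — (q2, s0) — or both non-accepting, so no string is accepted by exactly one of the machines: L(M1) \ L(M2) and L(M2) \ L(M1) are both empty.
Hence every string is accepted by M1 iff it is accepted by M2, and the two languages coincide.

Yes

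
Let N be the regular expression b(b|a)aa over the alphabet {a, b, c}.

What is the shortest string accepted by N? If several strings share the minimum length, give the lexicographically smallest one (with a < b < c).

baaa

By inspection of the expression, no string of length less than 4 matches, and baaa is the lexicographically first match of length 4.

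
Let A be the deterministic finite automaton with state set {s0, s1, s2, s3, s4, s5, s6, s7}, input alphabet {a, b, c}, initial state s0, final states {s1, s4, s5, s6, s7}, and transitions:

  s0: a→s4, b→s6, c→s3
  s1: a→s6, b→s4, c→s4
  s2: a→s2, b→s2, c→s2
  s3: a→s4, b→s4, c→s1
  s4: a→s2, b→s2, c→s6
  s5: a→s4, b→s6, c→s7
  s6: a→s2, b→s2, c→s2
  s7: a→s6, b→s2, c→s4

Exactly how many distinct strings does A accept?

13

The useful subgraph on states {s0, s1, s3, s4, s6} is acyclic, so L(A) is finite; the longest accepting path visits 5 useful states, giving maximum string length 4.
Counting accepting paths from s0 by length: 2 of length 1, 4 of length 2, 5 of length 3, 2 of length 4. Total 13.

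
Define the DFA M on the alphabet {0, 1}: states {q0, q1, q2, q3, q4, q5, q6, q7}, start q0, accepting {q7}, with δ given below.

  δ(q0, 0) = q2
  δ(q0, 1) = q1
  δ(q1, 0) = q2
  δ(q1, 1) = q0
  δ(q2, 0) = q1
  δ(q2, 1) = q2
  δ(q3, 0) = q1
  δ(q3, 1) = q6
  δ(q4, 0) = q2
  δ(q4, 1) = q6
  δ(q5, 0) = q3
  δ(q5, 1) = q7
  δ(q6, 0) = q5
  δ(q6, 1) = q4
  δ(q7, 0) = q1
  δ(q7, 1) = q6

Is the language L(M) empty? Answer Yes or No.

Yes

The states reachable from the start state are {q0, q1, q2}.
None of the accepting states {q7} is reachable, so no string is accepted and L(M) = ∅.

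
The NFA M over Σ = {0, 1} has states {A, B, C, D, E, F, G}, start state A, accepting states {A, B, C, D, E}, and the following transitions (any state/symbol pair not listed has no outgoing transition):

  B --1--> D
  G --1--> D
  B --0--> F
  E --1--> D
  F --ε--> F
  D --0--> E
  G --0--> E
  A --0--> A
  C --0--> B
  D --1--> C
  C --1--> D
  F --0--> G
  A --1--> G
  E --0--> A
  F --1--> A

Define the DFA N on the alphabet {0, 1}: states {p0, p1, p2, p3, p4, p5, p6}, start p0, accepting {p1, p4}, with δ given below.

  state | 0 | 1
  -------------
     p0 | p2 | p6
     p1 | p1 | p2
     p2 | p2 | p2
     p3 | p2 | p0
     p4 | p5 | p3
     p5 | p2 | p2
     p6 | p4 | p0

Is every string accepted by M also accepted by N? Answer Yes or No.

No

The empty string ε is in L(M) but not in L(N).
So L(M) ⊄ L(N).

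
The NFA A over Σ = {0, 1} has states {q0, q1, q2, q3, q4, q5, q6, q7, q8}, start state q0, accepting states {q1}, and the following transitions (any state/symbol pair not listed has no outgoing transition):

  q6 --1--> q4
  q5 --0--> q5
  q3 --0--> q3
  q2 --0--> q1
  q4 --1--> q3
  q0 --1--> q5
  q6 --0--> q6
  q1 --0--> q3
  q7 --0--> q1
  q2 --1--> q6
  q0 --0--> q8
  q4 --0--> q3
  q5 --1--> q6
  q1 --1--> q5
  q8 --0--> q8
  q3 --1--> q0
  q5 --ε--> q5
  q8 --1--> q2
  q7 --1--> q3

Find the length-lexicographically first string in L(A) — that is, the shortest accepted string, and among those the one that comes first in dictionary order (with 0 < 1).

A breadth-first search from q0 reaches an accepting state first via the path q0 → q8 → q2 → q1 on input 010.
No string of length < 3 is accepted (BFS exhausts all shorter strings without reaching an accepting state), and 010 is the lexicographically least accepting string of length 3.

010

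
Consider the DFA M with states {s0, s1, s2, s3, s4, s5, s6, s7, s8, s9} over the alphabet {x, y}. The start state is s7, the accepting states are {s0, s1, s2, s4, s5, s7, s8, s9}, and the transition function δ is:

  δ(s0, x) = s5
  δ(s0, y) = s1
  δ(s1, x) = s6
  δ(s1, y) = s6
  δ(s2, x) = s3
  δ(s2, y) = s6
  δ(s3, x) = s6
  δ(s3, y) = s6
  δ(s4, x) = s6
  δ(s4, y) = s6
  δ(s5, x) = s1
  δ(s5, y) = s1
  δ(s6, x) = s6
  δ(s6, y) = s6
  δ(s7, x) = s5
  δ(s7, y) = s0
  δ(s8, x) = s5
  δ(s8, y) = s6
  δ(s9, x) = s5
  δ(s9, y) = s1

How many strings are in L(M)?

The useful subgraph on states {s0, s1, s5, s7} is acyclic, so L(M) is finite; the longest accepting path visits 4 useful states, giving maximum string length 3.
Counting accepting paths from s7 by length: 1 of length 0, 2 of length 1, 4 of length 2, 2 of length 3. Total 9.

9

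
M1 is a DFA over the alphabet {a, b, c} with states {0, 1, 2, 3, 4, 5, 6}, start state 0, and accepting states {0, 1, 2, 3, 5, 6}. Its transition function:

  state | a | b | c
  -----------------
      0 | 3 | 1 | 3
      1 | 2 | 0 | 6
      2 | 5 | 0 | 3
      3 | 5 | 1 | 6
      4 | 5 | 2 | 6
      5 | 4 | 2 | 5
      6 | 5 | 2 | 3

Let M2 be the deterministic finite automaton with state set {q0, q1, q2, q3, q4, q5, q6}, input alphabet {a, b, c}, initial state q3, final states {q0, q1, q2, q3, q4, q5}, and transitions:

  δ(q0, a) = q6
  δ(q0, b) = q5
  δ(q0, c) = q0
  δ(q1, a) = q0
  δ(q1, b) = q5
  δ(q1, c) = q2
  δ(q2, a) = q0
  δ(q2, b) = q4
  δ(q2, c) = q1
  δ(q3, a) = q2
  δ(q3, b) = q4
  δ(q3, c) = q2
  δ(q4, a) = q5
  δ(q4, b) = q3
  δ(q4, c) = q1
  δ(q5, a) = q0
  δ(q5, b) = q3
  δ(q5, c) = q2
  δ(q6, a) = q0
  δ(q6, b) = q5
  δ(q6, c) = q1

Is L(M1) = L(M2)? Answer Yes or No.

Exploring the product automaton M1 × M2 from the start pair (0, q3), following both machines on each input symbol, reaches 7 state pairs: (0, q3), (3, q2), (1, q4), (5, q0), (6, q1), (2, q5), (4, q6).
M1 accepts in {0, 1, 2, 3, 5, 6} and M2 accepts in {q0, q1, q2, q3, q4, q5}. In every reachable pair the two components are either both accepting — (0, q3), (3, q2), (1, q4), (5, q0), (6, q1), (2, q5) — or both non-accepting, so no string is accepted by exactly one of the machines: L(M1) \ L(M2) and L(M2) \ L(M1) are both empty.
Hence every string is accepted by M1 iff it is accepted by M2, and the two languages coincide.

Yes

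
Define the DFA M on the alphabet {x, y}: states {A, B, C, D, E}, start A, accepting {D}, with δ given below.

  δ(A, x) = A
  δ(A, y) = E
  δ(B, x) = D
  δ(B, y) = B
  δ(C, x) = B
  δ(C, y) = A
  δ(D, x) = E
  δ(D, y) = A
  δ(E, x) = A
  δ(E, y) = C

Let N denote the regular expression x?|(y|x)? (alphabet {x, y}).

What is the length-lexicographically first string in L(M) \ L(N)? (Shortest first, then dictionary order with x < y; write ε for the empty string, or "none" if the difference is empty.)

The string yyxx is accepted by M but not by N.
No shorter string lies in the difference, and yyxx is the lexicographically first length-4 string in L(M) \ L(N).

yyxx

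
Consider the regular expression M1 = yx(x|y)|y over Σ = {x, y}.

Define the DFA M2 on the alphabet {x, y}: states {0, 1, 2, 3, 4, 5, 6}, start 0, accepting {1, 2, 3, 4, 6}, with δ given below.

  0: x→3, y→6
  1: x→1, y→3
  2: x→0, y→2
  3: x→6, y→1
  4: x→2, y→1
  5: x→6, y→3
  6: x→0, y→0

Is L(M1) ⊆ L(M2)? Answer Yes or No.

Converting the expression M1 to a DFA (subset construction, then merging equivalent states) gives the minimal DFA with states {r0, r1, r2, r3, r4}, start state r0, accepting states {r2, r4} and transitions r0: x→r1, y→r2; r1: x→r1, y→r1; r2: x→r3, y→r1; r3: x→r4, y→r4; r4: x→r1, y→r1.
Exploring the product automaton M1 × M2 from the start pair (r0, 0), following both machines on each input symbol, reaches 9 state pairs: (r0, 0), (r1, 3), (r2, 6), (r1, 6), (r1, 1), (r3, 0), (r1, 0), (r4, 3), (r4, 6).
M1 accepts in {r2, r4} and M2 accepts in {1, 2, 3, 4, 6}. The reachable pairs whose M1-component is accepting are (r2, 6), (r4, 3), (r4, 6); in each of them the M2-component is accepting too, so the product for L(M1) \ L(M2) (M1-component accepting, M2-component rejecting) has no reachable accepting pair and the difference is empty.
Hence every string in L(M1) is also in L(M2).

Yes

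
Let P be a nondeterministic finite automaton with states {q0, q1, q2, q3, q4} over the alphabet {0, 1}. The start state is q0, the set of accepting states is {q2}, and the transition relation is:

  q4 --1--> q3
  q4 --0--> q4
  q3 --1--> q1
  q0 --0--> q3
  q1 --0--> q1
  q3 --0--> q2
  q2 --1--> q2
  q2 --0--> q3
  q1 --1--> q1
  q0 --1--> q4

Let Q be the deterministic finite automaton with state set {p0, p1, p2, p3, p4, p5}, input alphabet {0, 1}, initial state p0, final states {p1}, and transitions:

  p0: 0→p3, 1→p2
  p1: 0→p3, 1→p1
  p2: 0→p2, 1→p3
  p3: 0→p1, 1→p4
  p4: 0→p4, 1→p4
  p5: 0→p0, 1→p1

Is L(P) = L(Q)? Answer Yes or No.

Exploring the product automaton P × Q from the start pair (q0, p0), following both machines on each input symbol, reaches 5 state pairs: (q0, p0), (q3, p3), (q4, p2), (q2, p1), (q1, p4).
P accepts in {q2} and Q accepts in {p1}. In every reachable pair the two components are either both accepting — (q2, p1) — or both non-accepting, so no string is accepted by exactly one of the machines: L(P) \ L(Q) and L(Q) \ L(P) are both empty.
Hence every string is accepted by P iff it is accepted by Q, and the two languages coincide.

Yes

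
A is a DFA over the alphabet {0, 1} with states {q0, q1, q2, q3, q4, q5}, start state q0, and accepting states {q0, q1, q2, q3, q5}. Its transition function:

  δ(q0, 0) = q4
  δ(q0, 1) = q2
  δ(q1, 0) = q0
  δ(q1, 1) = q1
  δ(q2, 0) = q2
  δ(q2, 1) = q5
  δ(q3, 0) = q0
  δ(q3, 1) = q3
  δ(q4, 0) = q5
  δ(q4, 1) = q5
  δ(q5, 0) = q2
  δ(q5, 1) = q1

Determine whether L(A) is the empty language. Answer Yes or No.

The empty string ε is accepted: the run q0 ends in the accepting state q0.
Since at least one string is accepted, L(A) is not empty.

No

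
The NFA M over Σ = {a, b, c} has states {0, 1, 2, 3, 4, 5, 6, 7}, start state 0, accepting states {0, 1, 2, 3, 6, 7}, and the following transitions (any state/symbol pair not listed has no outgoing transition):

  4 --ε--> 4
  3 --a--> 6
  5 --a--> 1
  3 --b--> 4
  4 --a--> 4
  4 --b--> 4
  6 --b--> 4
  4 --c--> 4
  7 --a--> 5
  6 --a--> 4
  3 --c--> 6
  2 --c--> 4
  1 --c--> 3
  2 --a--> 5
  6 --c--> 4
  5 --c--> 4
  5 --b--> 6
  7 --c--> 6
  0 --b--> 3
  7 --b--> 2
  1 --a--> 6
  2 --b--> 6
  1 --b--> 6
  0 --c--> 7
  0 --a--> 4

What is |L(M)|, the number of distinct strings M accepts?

22

The useful subgraph on states {0, 1, 2, 3, 5, 6, 7} is acyclic, so L(M) is finite; the longest accepting path visits 7 useful states, giving maximum string length 6.
Counting accepting paths from 0 by length: 1 of length 0, 2 of length 1, 4 of length 2, 3 of length 3, 5 of length 4, 5 of length 5, 2 of length 6. Total 22.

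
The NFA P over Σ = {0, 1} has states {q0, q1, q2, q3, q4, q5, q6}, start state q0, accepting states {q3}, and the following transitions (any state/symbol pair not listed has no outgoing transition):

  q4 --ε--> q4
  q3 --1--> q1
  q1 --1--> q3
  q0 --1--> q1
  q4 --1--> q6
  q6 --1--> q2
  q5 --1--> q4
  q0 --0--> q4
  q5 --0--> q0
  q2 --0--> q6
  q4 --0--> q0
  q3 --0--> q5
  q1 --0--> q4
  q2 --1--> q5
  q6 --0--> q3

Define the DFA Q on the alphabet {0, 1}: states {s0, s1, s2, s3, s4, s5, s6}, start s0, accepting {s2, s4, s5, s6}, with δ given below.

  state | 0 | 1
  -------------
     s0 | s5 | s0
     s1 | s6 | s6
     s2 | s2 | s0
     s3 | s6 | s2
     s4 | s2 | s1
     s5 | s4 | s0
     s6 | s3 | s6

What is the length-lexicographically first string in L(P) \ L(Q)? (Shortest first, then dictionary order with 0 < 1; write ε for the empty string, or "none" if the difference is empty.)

11

The string 11 is accepted by P but not by Q.
No shorter string lies in the difference, and 11 is the lexicographically first length-2 string in L(P) \ L(Q).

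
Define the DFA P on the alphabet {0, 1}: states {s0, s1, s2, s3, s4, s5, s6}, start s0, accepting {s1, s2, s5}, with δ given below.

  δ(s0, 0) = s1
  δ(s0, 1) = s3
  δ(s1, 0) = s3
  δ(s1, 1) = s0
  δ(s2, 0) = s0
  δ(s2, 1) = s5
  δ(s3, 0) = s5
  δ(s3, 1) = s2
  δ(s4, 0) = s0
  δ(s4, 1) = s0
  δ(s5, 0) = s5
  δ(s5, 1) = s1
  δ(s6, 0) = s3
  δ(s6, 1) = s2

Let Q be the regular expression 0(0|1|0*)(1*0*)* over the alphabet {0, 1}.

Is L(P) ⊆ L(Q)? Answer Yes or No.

The string 10 is in L(P) but not in L(Q).
So L(P) ⊄ L(Q).

No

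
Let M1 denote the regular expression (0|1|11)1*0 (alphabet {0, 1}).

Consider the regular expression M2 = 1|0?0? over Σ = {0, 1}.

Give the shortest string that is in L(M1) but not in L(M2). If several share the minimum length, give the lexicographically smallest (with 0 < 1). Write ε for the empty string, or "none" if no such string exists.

10

The string 10 is accepted by M1 but not by M2.
No shorter string lies in the difference, and 10 is the lexicographically first length-2 string in L(M1) \ L(M2).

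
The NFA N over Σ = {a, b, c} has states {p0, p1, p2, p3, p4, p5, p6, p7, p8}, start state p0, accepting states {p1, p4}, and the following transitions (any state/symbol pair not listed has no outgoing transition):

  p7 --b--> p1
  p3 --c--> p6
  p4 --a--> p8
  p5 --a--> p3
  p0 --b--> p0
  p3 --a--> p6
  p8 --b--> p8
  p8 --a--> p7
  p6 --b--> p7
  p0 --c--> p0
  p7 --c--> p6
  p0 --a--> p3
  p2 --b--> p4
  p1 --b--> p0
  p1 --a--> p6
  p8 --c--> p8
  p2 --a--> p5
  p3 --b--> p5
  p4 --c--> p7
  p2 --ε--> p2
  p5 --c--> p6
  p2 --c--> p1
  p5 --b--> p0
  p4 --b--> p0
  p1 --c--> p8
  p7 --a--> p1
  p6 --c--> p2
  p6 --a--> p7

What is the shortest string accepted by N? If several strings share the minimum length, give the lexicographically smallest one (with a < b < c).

A breadth-first search from p0 reaches an accepting state first via the path p0 → p3 → p6 → p7 → p1 on input aaaa.
No string of length < 4 is accepted (BFS exhausts all shorter strings without reaching an accepting state), and aaaa is the lexicographically least accepting string of length 4.

aaaa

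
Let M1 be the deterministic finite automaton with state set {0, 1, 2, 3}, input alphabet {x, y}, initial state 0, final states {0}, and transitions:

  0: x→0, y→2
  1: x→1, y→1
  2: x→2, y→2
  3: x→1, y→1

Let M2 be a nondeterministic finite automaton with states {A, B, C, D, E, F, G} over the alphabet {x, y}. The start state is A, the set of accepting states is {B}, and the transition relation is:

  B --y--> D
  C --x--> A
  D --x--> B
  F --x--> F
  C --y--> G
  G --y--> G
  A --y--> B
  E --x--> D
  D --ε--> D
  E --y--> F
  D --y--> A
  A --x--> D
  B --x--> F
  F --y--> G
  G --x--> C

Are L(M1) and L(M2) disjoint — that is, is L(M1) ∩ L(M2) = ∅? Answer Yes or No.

No

The string xx is accepted by both M1 and M2.
Hence L(M1) ∩ L(M2) ≠ ∅.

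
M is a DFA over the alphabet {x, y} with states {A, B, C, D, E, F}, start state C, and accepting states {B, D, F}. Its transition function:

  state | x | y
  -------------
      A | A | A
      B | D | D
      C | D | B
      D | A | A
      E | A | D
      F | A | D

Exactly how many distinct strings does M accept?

The useful subgraph on states {B, C, D} is acyclic, so L(M) is finite; the longest accepting path visits 3 useful states, giving maximum string length 2.
Counting accepting paths from C by length: 2 of length 1, 2 of length 2. Total 4.

4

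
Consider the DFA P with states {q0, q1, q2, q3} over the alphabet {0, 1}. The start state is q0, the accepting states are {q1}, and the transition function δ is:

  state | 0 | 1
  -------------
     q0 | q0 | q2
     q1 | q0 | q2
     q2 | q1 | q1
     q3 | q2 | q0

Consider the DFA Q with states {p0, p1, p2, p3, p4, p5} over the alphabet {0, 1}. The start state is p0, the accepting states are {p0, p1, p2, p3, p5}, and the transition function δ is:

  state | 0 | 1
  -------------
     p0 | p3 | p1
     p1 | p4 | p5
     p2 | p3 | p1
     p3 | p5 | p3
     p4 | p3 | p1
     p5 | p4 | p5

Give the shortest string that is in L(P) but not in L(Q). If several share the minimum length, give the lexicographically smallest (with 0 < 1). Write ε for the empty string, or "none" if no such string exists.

10

The string 10 is accepted by P but not by Q.
No shorter string lies in the difference, and 10 is the lexicographically first length-2 string in L(P) \ L(Q).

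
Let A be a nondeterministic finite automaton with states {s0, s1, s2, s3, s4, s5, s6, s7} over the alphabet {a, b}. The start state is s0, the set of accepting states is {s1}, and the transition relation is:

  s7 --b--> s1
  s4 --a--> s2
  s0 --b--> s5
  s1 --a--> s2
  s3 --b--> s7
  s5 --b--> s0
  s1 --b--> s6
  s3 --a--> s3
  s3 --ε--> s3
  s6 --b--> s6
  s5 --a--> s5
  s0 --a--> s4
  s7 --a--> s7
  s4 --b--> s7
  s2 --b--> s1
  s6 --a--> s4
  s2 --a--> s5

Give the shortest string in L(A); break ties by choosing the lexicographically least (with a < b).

aab

A breadth-first search from s0 reaches an accepting state first via the path s0 → s4 → s2 → s1 on input aab.
No string of length < 3 is accepted (BFS exhausts all shorter strings without reaching an accepting state), and aab is the lexicographically least accepting string of length 3.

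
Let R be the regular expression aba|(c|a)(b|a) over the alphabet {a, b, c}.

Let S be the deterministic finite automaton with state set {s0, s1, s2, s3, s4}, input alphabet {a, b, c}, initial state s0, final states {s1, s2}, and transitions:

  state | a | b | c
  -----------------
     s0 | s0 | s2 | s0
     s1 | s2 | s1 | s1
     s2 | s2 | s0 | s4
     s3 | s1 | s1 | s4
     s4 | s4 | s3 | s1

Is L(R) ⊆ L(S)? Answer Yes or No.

The string aa is in L(R) but not in L(S).
So L(R) ⊄ L(S).

No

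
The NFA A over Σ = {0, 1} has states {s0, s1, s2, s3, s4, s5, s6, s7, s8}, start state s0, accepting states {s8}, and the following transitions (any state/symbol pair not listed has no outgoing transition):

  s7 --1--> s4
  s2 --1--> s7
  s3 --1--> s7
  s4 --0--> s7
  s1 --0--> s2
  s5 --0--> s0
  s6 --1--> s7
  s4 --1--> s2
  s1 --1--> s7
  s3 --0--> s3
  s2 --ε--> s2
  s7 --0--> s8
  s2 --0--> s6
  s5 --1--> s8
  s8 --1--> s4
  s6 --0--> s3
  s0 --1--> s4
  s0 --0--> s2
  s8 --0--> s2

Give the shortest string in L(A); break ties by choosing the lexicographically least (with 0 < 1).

A breadth-first search from s0 reaches an accepting state first via the path s0 → s2 → s7 → s8 on input 010.
No string of length < 3 is accepted (BFS exhausts all shorter strings without reaching an accepting state), and 010 is the lexicographically least accepting string of length 3.

010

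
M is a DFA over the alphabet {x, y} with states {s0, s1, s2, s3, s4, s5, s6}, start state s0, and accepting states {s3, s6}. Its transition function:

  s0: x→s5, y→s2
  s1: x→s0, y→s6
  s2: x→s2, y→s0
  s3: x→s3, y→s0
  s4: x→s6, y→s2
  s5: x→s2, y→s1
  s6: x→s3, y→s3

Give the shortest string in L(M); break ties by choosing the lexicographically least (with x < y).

A breadth-first search from s0 reaches an accepting state first via the path s0 → s5 → s1 → s6 on input xyy.
No string of length < 3 is accepted (BFS exhausts all shorter strings without reaching an accepting state), and xyy is the lexicographically least accepting string of length 3.

xyy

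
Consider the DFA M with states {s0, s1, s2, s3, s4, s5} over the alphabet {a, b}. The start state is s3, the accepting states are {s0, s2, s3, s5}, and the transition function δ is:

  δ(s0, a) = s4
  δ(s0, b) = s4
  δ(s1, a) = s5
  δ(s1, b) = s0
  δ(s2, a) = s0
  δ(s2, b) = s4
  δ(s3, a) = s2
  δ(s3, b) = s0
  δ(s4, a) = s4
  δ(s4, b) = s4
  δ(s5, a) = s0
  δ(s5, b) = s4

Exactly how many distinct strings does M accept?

The useful subgraph on states {s0, s2, s3} is acyclic, so L(M) is finite; the longest accepting path visits 3 useful states, giving maximum string length 2.
Counting accepting paths from s3 by length: 1 of length 0, 2 of length 1, 1 of length 2. Total 4.

4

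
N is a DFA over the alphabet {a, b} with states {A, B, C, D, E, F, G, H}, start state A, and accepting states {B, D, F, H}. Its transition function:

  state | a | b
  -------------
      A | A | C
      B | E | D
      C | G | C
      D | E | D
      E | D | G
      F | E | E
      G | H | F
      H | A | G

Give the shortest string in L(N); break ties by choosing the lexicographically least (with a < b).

baa

A breadth-first search from A reaches an accepting state first via the path A → C → G → H on input baa.
No string of length < 3 is accepted (BFS exhausts all shorter strings without reaching an accepting state), and baa is the lexicographically least accepting string of length 3.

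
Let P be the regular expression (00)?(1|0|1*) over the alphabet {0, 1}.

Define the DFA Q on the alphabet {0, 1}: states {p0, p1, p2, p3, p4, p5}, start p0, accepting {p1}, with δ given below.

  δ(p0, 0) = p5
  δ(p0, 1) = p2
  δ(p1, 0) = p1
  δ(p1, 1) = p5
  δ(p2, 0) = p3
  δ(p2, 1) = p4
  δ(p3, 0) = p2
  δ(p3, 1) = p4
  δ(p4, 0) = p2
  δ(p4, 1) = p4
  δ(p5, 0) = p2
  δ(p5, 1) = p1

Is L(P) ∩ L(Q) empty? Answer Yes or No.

Yes

Converting the expression P to a DFA (subset construction, then merging equivalent states) gives the minimal DFA with states {r0, r1, r2, r3, r4, r5}, start state r0, accepting states {r0, r1, r2, r3, r5} and transitions r0: 0→r1, 1→r2; r1: 0→r3, 1→r4; r2: 0→r4, 1→r2; r3: 0→r5, 1→r2; r4: 0→r4, 1→r4; r5: 0→r4, 1→r4.
Exploring the product automaton P × Q from the start pair (r0, p0), following both machines on each input symbol, reaches 11 state pairs: (r0, p0), (r1, p5), (r2, p2), (r3, p2), (r4, p1), (r4, p3), (r2, p4), (r5, p3), (r4, p5), (r4, p2), (r4, p4).
P accepts in {r0, r1, r2, r3, r5} and Q accepts in {p1}; no reachable pair has both components accepting, so no string drives both machines to acceptance simultaneously and L(P) ∩ L(Q) = ∅.
So no string is accepted by both, and the intersection is empty.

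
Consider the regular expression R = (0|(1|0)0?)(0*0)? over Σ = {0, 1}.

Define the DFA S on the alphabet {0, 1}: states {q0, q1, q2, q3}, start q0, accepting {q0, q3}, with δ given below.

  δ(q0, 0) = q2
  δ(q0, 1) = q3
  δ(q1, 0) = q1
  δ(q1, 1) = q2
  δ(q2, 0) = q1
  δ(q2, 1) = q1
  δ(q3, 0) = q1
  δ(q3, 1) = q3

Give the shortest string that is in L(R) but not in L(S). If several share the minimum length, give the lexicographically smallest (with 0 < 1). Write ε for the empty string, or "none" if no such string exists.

The string 0 is accepted by R but not by S.
No shorter string lies in the difference, and 0 is the lexicographically first length-1 string in L(R) \ L(S).

0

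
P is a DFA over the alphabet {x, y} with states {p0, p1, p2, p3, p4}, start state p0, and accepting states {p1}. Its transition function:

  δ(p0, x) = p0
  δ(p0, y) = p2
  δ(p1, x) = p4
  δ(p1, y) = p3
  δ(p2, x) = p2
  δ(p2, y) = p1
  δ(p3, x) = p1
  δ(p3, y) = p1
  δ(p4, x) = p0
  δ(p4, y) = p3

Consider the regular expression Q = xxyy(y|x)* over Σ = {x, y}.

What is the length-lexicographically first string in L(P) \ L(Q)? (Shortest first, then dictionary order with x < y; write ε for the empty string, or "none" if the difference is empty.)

The string yy is accepted by P but not by Q.
No shorter string lies in the difference, and yy is the lexicographically first length-2 string in L(P) \ L(Q).

yy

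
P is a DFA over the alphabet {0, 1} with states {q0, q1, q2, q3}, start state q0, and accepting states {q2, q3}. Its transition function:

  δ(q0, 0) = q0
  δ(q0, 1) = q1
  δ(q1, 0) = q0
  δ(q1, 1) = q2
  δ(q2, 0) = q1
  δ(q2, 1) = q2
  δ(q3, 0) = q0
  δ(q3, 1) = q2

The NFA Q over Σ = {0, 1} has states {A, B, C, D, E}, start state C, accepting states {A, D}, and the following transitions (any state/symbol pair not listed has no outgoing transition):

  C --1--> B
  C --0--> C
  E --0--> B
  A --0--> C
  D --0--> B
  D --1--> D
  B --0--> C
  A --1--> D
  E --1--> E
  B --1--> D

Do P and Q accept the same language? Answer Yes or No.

Yes

Exploring the product automaton P × Q from the start pair (q0, C), following both machines on each input symbol, reaches 3 state pairs: (q0, C), (q1, B), (q2, D).
P accepts in {q2, q3} and Q accepts in {A, D}. In every reachable pair the two components are either both accepting — (q2, D) — or both non-accepting, so no string is accepted by exactly one of the machines: L(P) \ L(Q) and L(Q) \ L(P) are both empty.
Hence every string is accepted by P iff it is accepted by Q, and the two languages coincide.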